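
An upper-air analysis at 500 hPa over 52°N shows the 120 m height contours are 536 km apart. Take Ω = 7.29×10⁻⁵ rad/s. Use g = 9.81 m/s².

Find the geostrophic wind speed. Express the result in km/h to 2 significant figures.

69 km/h

Coriolis parameter at 52°N:
f = 2Ω sin φ = 2 × 7.29×10⁻⁵ × sin 52° = 1.15×10⁻⁴ s⁻¹
Height gradient: |∂Z/∂n| = 120 m / 536000 m = 2.24×10⁻⁴
On a pressure surface, geostrophic balance gives V_g = (g/f)|∂Z/∂n|:
V_g = 9.81 × 2.24×10⁻⁴ / 1.15×10⁻⁴ = 19.1 m/s
Converting: 19.1 m/s × 3.6 = 69 km/h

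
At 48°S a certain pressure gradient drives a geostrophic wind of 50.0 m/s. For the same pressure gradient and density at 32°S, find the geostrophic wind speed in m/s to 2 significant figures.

70 m/s

With the same pressure gradient and density, V_g ∝ 1/f ∝ 1/sin φ.
V₂ = V₁ · sin φ₁ / sin φ₂ = 50.0 × sin 48° / sin 32°
V₂ = 50.0 × 0.7431/0.5299 = 70 m/s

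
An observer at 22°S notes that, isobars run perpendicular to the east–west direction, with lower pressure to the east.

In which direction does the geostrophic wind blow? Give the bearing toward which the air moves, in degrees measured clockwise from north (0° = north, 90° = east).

000°

The pressure-gradient force points toward the east (bearing 090°).
Geostrophic balance: in the Southern Hemisphere the Coriolis force deflects motion to the left, so the geostrophic wind blows 90° to the left of the pressure-gradient force (low pressure on the right).
Rotating 090° by 90° counterclockwise gives 000° — the wind blows toward the north.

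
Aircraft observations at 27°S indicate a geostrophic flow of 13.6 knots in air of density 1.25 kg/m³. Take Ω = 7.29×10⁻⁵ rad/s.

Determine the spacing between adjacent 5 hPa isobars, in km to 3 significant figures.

Coriolis parameter at 27°S:
f = 2Ω sin φ = 2 × 7.29×10⁻⁵ × sin 27° = 6.62×10⁻⁵ s⁻¹
Wind speed in SI: 13.6 knots = 7.00 m/s
Geostrophic balance rearranged: |∂P/∂n| = f ρ V_g
|∂P/∂n| = 6.62×10⁻⁵ × 1.25 × 7.00 = 5.79×10⁻⁴ Pa/m
Isobar spacing: Δn = ΔP/|∂P/∂n| = 500 Pa / 5.79×10⁻⁴ Pa/m = 863731 m ≈ 864 km

864 km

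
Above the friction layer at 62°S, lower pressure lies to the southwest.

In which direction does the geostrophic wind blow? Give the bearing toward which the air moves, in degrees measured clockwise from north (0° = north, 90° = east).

135°

The pressure-gradient force points toward the southwest (bearing 225°).
Geostrophic balance: in the Southern Hemisphere the Coriolis force deflects motion to the left, so the geostrophic wind blows 90° to the left of the pressure-gradient force (low pressure on the right).
Rotating 225° by 90° counterclockwise gives 135° — the wind blows toward the southeast.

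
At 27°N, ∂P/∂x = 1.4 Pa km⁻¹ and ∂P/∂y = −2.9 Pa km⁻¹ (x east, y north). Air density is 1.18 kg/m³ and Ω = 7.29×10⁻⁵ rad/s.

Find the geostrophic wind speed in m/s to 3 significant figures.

41.2 m/s

Coriolis parameter at 27°N:
f = 2Ω sin φ = 2 × 7.29×10⁻⁵ × sin 27° = 6.62×10⁻⁵ s⁻¹
Component geostrophic relations (x east, y north):
u_g = −(1/(fρ)) ∂P/∂y,  v_g = (1/(fρ)) ∂P/∂x
u_g = −(−2.9×10⁻³)/(6.62×10⁻⁵ × 1.18) = 37.1 m/s;  v_g = (1.4×10⁻³)/(6.62×10⁻⁵ × 1.18) = 17.9 m/s
|V_g| = √(u_g² + v_g²) = 41.2 m/s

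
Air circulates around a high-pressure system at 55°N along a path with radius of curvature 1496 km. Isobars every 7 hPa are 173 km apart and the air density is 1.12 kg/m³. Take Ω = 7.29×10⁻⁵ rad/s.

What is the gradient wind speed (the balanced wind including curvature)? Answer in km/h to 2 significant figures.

Coriolis parameter at 55°N:
f = 2Ω sin φ = 2 × 7.29×10⁻⁵ × sin 55° = 1.19×10⁻⁴ s⁻¹
Pressure gradient: |∂P/∂n| = 700 Pa / 173000 m = 4.05×10⁻³ Pa/m
Geostrophic speed: V_g = |∂P/∂n|/(fρ) = 4.05×10⁻³/(1.19×10⁻⁴ × 1.12) = 30.2 m/s
Around a high, pressure-gradient force acts outward with centrifugal, so Coriolis balances both:
fV = (1/ρ)|∂P/∂n| + V²/R  →  V² − fR·V + fR·V_g = 0
With fR = 1.19×10⁻⁴ × 1496×10³ m = 179 m/s:
V = [fR − √((fR)² − 4 fR V_g)]/2 = [179 − √(179² − 4×179×30.2)]/2 = 38.6 m/s
Supergeostrophic (V > V_g = 30.2 m/s), as expected around a high.
Converting: 38.6 m/s × 3.6 = 140 km/h

140 km/h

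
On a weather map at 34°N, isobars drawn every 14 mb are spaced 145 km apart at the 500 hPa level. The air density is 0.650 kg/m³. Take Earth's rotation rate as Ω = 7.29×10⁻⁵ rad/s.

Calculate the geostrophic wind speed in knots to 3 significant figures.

354 knots

Coriolis parameter at 34°N:
f = 2Ω sin φ = 2 × 7.29×10⁻⁵ × sin 34° = 8.15×10⁻⁵ s⁻¹
Pressure gradient: |∂P/∂n| = 1400 Pa / 145000 m = 9.66×10⁻³ Pa/m
Geostrophic balance (pressure-gradient force = Coriolis force):
V_g = (1/(fρ)) |∂P/∂n| = 9.66×10⁻³ / (8.15×10⁻⁵ × 0.650) = 182 m/s
Converting: 182 m/s × 1.944 = 354 knots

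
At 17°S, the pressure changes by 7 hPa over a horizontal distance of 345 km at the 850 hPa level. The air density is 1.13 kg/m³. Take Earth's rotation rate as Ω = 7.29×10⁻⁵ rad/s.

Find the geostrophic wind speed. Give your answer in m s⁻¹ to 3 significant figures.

42.1 m s⁻¹

Coriolis parameter at 17°S:
f = 2Ω sin φ = 2 × 7.29×10⁻⁵ × sin 17° = 4.26×10⁻⁵ s⁻¹
Pressure gradient: |∂P/∂n| = 700 Pa / 345000 m = 2.03×10⁻³ Pa/m
Geostrophic balance (pressure-gradient force = Coriolis force):
V_g = (1/(fρ)) |∂P/∂n| = 2.03×10⁻³ / (4.26×10⁻⁵ × 1.13) = 42.1 m/s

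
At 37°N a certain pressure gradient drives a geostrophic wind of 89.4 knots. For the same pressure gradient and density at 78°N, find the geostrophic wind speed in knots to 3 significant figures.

55.0 knots

With the same pressure gradient and density, V_g ∝ 1/f ∝ 1/sin φ.
V₂ = V₁ · sin φ₁ / sin φ₂ = 89.4 × sin 37° / sin 78°
V₂ = 89.4 × 0.6018/0.9781 = 55.0 knots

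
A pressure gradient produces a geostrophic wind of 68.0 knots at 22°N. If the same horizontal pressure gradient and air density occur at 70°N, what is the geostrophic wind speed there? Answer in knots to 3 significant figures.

27.1 knots

With the same pressure gradient and density, V_g ∝ 1/f ∝ 1/sin φ.
V₂ = V₁ · sin φ₁ / sin φ₂ = 68.0 × sin 22° / sin 70°
V₂ = 68.0 × 0.3746/0.9397 = 27.1 knots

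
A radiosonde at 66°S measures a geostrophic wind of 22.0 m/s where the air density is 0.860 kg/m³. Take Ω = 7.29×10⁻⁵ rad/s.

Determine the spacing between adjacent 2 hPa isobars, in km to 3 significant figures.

Coriolis parameter at 66°S:
f = 2Ω sin φ = 2 × 7.29×10⁻⁵ × sin 66° = 1.33×10⁻⁴ s⁻¹
Geostrophic balance rearranged: |∂P/∂n| = f ρ V_g
|∂P/∂n| = 1.33×10⁻⁴ × 0.860 × 22.0 = 2.52×10⁻³ Pa/m
Isobar spacing: Δn = ΔP/|∂P/∂n| = 200 Pa / 2.52×10⁻³ Pa/m = 79364 m ≈ 79.4 km

79.4 km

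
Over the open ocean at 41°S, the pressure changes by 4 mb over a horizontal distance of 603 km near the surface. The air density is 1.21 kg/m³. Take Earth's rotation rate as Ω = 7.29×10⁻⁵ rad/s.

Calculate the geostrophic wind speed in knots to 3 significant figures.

11.1 knots

Coriolis parameter at 41°S:
f = 2Ω sin φ = 2 × 7.29×10⁻⁵ × sin 41° = 9.57×10⁻⁵ s⁻¹
Pressure gradient: |∂P/∂n| = 400 Pa / 603000 m = 6.63×10⁻⁴ Pa/m
Geostrophic balance (pressure-gradient force = Coriolis force):
V_g = (1/(fρ)) |∂P/∂n| = 6.63×10⁻⁴ / (9.57×10⁻⁵ × 1.21) = 5.73 m/s
Converting: 5.73 m/s × 1.944 = 11.1 knots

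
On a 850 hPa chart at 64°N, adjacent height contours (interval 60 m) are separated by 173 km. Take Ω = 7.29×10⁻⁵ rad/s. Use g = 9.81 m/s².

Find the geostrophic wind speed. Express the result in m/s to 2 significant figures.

Coriolis parameter at 64°N:
f = 2Ω sin φ = 2 × 7.29×10⁻⁵ × sin 64° = 1.31×10⁻⁴ s⁻¹
Height gradient: |∂Z/∂n| = 60 m / 173000 m = 3.47×10⁻⁴
On a pressure surface, geostrophic balance gives V_g = (g/f)|∂Z/∂n|:
V_g = 9.81 × 3.47×10⁻⁴ / 1.31×10⁻⁴ = 26.0 m/s

26 m/s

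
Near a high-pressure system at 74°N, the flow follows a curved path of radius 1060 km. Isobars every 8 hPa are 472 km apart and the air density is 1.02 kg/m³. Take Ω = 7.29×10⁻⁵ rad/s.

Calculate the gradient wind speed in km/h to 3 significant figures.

46.8 km/h

Coriolis parameter at 74°N:
f = 2Ω sin φ = 2 × 7.29×10⁻⁵ × sin 74° = 1.40×10⁻⁴ s⁻¹
Pressure gradient: |∂P/∂n| = 800 Pa / 472000 m = 1.69×10⁻³ Pa/m
Geostrophic speed: V_g = |∂P/∂n|/(fρ) = 1.69×10⁻³/(1.40×10⁻⁴ × 1.02) = 11.9 m/s
Around a high, pressure-gradient force acts outward with centrifugal, so Coriolis balances both:
fV = (1/ρ)|∂P/∂n| + V²/R  →  V² − fR·V + fR·V_g = 0
With fR = 1.40×10⁻⁴ × 1060×10³ m = 149 m/s:
V = [fR − √((fR)² − 4 fR V_g)]/2 = [149 − √(149² − 4×149×11.9)]/2 = 13 m/s
Supergeostrophic (V > V_g = 11.9 m/s), as expected around a high.
Converting: 13 m/s × 3.6 = 46.8 km/h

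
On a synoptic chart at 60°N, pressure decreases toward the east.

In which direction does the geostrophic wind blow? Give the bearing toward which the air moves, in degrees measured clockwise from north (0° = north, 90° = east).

The pressure-gradient force points toward the east (bearing 090°).
Geostrophic balance: in the Northern Hemisphere the Coriolis force deflects motion to the right, so the geostrophic wind blows 90° to the right of the pressure-gradient force (low pressure on the left).
Rotating 090° by 90° clockwise gives 180° — the wind blows toward the south.

180°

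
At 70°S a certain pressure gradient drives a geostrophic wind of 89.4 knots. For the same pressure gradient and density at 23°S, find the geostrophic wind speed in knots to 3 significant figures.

215 knots

With the same pressure gradient and density, V_g ∝ 1/f ∝ 1/sin φ.
V₂ = V₁ · sin φ₁ / sin φ₂ = 89.4 × sin 70° / sin 23°
V₂ = 89.4 × 0.9397/0.3907 = 215 knots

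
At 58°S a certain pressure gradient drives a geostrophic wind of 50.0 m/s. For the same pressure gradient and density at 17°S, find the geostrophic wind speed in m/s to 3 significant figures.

With the same pressure gradient and density, V_g ∝ 1/f ∝ 1/sin φ.
V₂ = V₁ · sin φ₁ / sin φ₂ = 50.0 × sin 58° / sin 17°
V₂ = 50.0 × 0.8480/0.2924 = 145 m/s

145 m/s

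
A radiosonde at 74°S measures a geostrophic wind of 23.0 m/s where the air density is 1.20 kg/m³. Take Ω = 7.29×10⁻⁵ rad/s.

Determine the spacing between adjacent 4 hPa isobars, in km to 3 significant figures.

103 km

Coriolis parameter at 74°S:
f = 2Ω sin φ = 2 × 7.29×10⁻⁵ × sin 74° = 1.40×10⁻⁴ s⁻¹
Geostrophic balance rearranged: |∂P/∂n| = f ρ V_g
|∂P/∂n| = 1.40×10⁻⁴ × 1.20 × 23.0 = 3.87×10⁻³ Pa/m
Isobar spacing: Δn = ΔP/|∂P/∂n| = 400 Pa / 3.87×10⁻³ Pa/m = 103407 m ≈ 103 km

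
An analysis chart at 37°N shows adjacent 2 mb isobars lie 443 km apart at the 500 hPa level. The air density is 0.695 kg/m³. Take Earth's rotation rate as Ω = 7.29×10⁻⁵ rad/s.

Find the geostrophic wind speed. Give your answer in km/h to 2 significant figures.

Coriolis parameter at 37°N:
f = 2Ω sin φ = 2 × 7.29×10⁻⁵ × sin 37° = 8.77×10⁻⁵ s⁻¹
Pressure gradient: |∂P/∂n| = 200 Pa / 443000 m = 4.51×10⁻⁴ Pa/m
Geostrophic balance (pressure-gradient force = Coriolis force):
V_g = (1/(fρ)) |∂P/∂n| = 4.51×10⁻⁴ / (8.77×10⁻⁵ × 0.695) = 7.40 m/s
Converting: 7.40 m/s × 3.6 = 27 km/h

27 km/h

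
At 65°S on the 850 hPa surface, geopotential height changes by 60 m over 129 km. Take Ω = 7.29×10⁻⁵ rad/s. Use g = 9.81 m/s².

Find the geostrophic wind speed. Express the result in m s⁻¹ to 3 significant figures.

34.5 m s⁻¹

Coriolis parameter at 65°S:
f = 2Ω sin φ = 2 × 7.29×10⁻⁵ × sin 65° = 1.32×10⁻⁴ s⁻¹
Height gradient: |∂Z/∂n| = 60 m / 129000 m = 4.65×10⁻⁴
On a pressure surface, geostrophic balance gives V_g = (g/f)|∂Z/∂n|:
V_g = 9.81 × 4.65×10⁻⁴ / 1.32×10⁻⁴ = 34.5 m/s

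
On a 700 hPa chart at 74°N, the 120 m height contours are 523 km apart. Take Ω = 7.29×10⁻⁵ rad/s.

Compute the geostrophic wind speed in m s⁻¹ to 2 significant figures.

16 m s⁻¹

Coriolis parameter at 74°N:
f = 2Ω sin φ = 2 × 7.29×10⁻⁵ × sin 74° = 1.40×10⁻⁴ s⁻¹
Height gradient: |∂Z/∂n| = 120 m / 523000 m = 2.29×10⁻⁴
On a pressure surface, geostrophic balance gives V_g = (g/f)|∂Z/∂n|:
V_g = 9.81 × 2.29×10⁻⁴ / 1.40×10⁻⁴ = 16.1 m/s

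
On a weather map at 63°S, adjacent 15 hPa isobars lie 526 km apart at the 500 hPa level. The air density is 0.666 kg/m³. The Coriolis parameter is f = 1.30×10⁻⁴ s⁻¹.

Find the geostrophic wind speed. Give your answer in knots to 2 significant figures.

Pressure gradient: |∂P/∂n| = 1500 Pa / 526000 m = 2.85×10⁻³ Pa/m
Geostrophic balance (pressure-gradient force = Coriolis force):
V_g = (1/(fρ)) |∂P/∂n| = 2.85×10⁻³ / (1.30×10⁻⁴ × 0.666) = 32.9 m/s
Converting: 32.9 m/s × 1.944 = 64 knots

64 knots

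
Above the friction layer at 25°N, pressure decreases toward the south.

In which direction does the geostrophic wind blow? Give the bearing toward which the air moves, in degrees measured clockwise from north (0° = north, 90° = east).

270°

The pressure-gradient force points toward the south (bearing 180°).
Geostrophic balance: in the Northern Hemisphere the Coriolis force deflects motion to the right, so the geostrophic wind blows 90° to the right of the pressure-gradient force (low pressure on the left).
Rotating 180° by 90° clockwise gives 270° — the wind blows toward the west.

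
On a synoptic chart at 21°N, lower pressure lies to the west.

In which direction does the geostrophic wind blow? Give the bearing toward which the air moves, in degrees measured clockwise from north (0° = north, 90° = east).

The pressure-gradient force points toward the west (bearing 270°).
Geostrophic balance: in the Northern Hemisphere the Coriolis force deflects motion to the right, so the geostrophic wind blows 90° to the right of the pressure-gradient force (low pressure on the left).
Rotating 270° by 90° clockwise gives 000° — the wind blows toward the north.

000°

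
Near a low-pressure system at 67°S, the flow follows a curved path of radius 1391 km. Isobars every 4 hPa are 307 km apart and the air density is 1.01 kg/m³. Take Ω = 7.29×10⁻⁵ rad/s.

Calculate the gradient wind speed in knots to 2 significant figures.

Coriolis parameter at 67°S:
f = 2Ω sin φ = 2 × 7.29×10⁻⁵ × sin 67° = 1.34×10⁻⁴ s⁻¹
Pressure gradient: |∂P/∂n| = 400 Pa / 307000 m = 1.30×10⁻³ Pa/m
Geostrophic speed: V_g = |∂P/∂n|/(fρ) = 1.30×10⁻³/(1.34×10⁻⁴ × 1.01) = 9.61 m/s
Around a low, centrifugal force acts outward with Coriolis, so pressure-gradient force balances both:
(1/ρ)|∂P/∂n| = fV + V²/R  →  V² + fR·V − fR·V_g = 0
With fR = 1.34×10⁻⁴ × 1391×10³ m = 187 m/s:
V = [−fR + √((fR)² + 4 fR V_g)]/2 = [−187 + √(187² + 4×187×9.61)]/2 = 9.16 m/s
Subgeostrophic (V < V_g = 9.61 m/s), as expected around a low.
Converting: 9.16 m/s × 1.944 = 18 knots

18 knots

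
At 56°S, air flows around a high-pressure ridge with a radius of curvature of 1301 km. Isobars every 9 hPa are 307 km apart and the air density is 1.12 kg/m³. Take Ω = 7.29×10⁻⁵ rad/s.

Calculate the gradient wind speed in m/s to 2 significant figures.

26 m/s

Coriolis parameter at 56°S:
f = 2Ω sin φ = 2 × 7.29×10⁻⁵ × sin 56° = 1.21×10⁻⁴ s⁻¹
Pressure gradient: |∂P/∂n| = 900 Pa / 307000 m = 2.93×10⁻³ Pa/m
Geostrophic speed: V_g = |∂P/∂n|/(fρ) = 2.93×10⁻³/(1.21×10⁻⁴ × 1.12) = 21.7 m/s
Around a high, pressure-gradient force acts outward with centrifugal, so Coriolis balances both:
fV = (1/ρ)|∂P/∂n| + V²/R  →  V² − fR·V + fR·V_g = 0
With fR = 1.21×10⁻⁴ × 1301×10³ m = 157 m/s:
V = [fR − √((fR)² − 4 fR V_g)]/2 = [157 − √(157² − 4×157×21.7)]/2 = 25.9 m/s
Supergeostrophic (V > V_g = 21.7 m/s), as expected around a high.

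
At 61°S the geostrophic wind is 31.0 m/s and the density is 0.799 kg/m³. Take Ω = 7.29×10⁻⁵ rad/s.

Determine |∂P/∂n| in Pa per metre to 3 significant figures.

3.16×10⁻³ Pa/m

Coriolis parameter at 61°S:
f = 2Ω sin φ = 2 × 7.29×10⁻⁵ × sin 61° = 1.28×10⁻⁴ s⁻¹
Geostrophic balance rearranged: |∂P/∂n| = f ρ V_g
|∂P/∂n| = 1.28×10⁻⁴ × 0.799 × 31.0 = 3.16×10⁻³ Pa/m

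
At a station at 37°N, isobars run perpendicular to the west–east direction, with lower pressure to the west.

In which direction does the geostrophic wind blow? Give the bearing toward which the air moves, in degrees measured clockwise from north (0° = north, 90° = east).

The pressure-gradient force points toward the west (bearing 270°).
Geostrophic balance: in the Northern Hemisphere the Coriolis force deflects motion to the right, so the geostrophic wind blows 90° to the right of the pressure-gradient force (low pressure on the left).
Rotating 270° by 90° clockwise gives 000° — the wind blows toward the north.

000°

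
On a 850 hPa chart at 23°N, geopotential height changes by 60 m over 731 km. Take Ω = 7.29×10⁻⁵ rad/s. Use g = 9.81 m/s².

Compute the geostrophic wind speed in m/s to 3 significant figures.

Coriolis parameter at 23°N:
f = 2Ω sin φ = 2 × 7.29×10⁻⁵ × sin 23° = 5.70×10⁻⁵ s⁻¹
Height gradient: |∂Z/∂n| = 60 m / 731000 m = 8.21×10⁻⁵
On a pressure surface, geostrophic balance gives V_g = (g/f)|∂Z/∂n|:
V_g = 9.81 × 8.21×10⁻⁵ / 5.70×10⁻⁵ = 14.1 m/s

14.1 m/s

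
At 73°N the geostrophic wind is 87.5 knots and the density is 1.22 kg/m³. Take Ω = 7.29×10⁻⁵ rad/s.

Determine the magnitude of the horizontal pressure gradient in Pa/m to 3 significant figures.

Coriolis parameter at 73°N:
f = 2Ω sin φ = 2 × 7.29×10⁻⁵ × sin 73° = 1.39×10⁻⁴ s⁻¹
Wind speed in SI: 87.5 knots = 45.0 m/s
Geostrophic balance rearranged: |∂P/∂n| = f ρ V_g
|∂P/∂n| = 1.39×10⁻⁴ × 1.22 × 45.0 = 7.66×10⁻³ Pa/m

7.66×10⁻³ Pa/m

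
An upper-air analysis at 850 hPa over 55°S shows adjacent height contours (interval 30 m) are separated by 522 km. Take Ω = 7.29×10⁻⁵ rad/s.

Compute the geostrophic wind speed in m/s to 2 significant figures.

Coriolis parameter at 55°S:
f = 2Ω sin φ = 2 × 7.29×10⁻⁵ × sin 55° = 1.19×10⁻⁴ s⁻¹
Height gradient: |∂Z/∂n| = 30 m / 522000 m = 5.75×10⁻⁵
On a pressure surface, geostrophic balance gives V_g = (g/f)|∂Z/∂n|:
V_g = 9.81 × 5.75×10⁻⁵ / 1.19×10⁻⁴ = 4.72 m/s

4.7 m/s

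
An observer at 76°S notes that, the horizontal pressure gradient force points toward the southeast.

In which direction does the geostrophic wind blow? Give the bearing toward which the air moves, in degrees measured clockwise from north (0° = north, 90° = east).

The pressure-gradient force points toward the southeast (bearing 135°).
Geostrophic balance: in the Southern Hemisphere the Coriolis force deflects motion to the left, so the geostrophic wind blows 90° to the left of the pressure-gradient force (low pressure on the right).
Rotating 135° by 90° counterclockwise gives 045° — the wind blows toward the northeast.

045°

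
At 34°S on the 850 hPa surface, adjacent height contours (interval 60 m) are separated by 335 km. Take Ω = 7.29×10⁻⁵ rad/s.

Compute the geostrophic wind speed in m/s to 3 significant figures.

21.6 m/s

Coriolis parameter at 34°S:
f = 2Ω sin φ = 2 × 7.29×10⁻⁵ × sin 34° = 8.15×10⁻⁵ s⁻¹
Height gradient: |∂Z/∂n| = 60 m / 335000 m = 1.79×10⁻⁴
On a pressure surface, geostrophic balance gives V_g = (g/f)|∂Z/∂n|:
V_g = 9.81 × 1.79×10⁻⁴ / 8.15×10⁻⁵ = 21.6 m/s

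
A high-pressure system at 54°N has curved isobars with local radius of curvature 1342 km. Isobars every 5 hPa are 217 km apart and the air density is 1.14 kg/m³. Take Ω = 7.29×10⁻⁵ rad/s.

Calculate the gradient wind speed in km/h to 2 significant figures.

70 km/h

Coriolis parameter at 54°N:
f = 2Ω sin φ = 2 × 7.29×10⁻⁵ × sin 54° = 1.18×10⁻⁴ s⁻¹
Pressure gradient: |∂P/∂n| = 500 Pa / 217000 m = 2.30×10⁻³ Pa/m
Geostrophic speed: V_g = |∂P/∂n|/(fρ) = 2.30×10⁻³/(1.18×10⁻⁴ × 1.14) = 17.1 m/s
Around a high, pressure-gradient force acts outward with centrifugal, so Coriolis balances both:
fV = (1/ρ)|∂P/∂n| + V²/R  →  V² − fR·V + fR·V_g = 0
With fR = 1.18×10⁻⁴ × 1342×10³ m = 158 m/s:
V = [fR − √((fR)² − 4 fR V_g)]/2 = [158 − √(158² − 4×158×17.1)]/2 = 19.5 m/s
Supergeostrophic (V > V_g = 17.1 m/s), as expected around a high.
Converting: 19.5 m/s × 3.6 = 70 km/h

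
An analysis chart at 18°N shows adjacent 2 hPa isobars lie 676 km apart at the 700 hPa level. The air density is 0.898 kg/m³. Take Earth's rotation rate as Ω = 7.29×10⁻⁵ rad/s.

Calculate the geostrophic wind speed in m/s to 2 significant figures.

Coriolis parameter at 18°N:
f = 2Ω sin φ = 2 × 7.29×10⁻⁵ × sin 18° = 4.51×10⁻⁵ s⁻¹
Pressure gradient: |∂P/∂n| = 200 Pa / 676000 m = 2.96×10⁻⁴ Pa/m
Geostrophic balance (pressure-gradient force = Coriolis force):
V_g = (1/(fρ)) |∂P/∂n| = 2.96×10⁻⁴ / (4.51×10⁻⁵ × 0.898) = 7.31 m/s

7.3 m/s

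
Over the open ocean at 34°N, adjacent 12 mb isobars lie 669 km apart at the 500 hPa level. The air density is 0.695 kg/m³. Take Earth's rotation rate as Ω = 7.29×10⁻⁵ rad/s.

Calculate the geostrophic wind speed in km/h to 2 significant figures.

Coriolis parameter at 34°N:
f = 2Ω sin φ = 2 × 7.29×10⁻⁵ × sin 34° = 8.15×10⁻⁵ s⁻¹
Pressure gradient: |∂P/∂n| = 1200 Pa / 669000 m = 1.79×10⁻³ Pa/m
Geostrophic balance (pressure-gradient force = Coriolis force):
V_g = (1/(fρ)) |∂P/∂n| = 1.79×10⁻³ / (8.15×10⁻⁵ × 0.695) = 31.7 m/s
Converting: 31.7 m/s × 3.6 = 110 km/h

110 km/h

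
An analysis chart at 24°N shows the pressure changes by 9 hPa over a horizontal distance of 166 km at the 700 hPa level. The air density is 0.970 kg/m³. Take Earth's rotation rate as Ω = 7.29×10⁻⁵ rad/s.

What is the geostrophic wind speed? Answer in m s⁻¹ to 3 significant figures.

94.3 m s⁻¹

Coriolis parameter at 24°N:
f = 2Ω sin φ = 2 × 7.29×10⁻⁵ × sin 24° = 5.93×10⁻⁵ s⁻¹
Pressure gradient: |∂P/∂n| = 900 Pa / 166000 m = 5.42×10⁻³ Pa/m
Geostrophic balance (pressure-gradient force = Coriolis force):
V_g = (1/(fρ)) |∂P/∂n| = 5.42×10⁻³ / (5.93×10⁻⁵ × 0.970) = 94.3 m/s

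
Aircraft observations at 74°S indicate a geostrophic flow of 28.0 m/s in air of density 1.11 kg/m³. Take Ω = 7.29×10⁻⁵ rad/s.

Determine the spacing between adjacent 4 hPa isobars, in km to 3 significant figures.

91.8 km

Coriolis parameter at 74°S:
f = 2Ω sin φ = 2 × 7.29×10⁻⁵ × sin 74° = 1.40×10⁻⁴ s⁻¹
Geostrophic balance rearranged: |∂P/∂n| = f ρ V_g
|∂P/∂n| = 1.40×10⁻⁴ × 1.11 × 28.0 = 4.36×10⁻³ Pa/m
Isobar spacing: Δn = ΔP/|∂P/∂n| = 400 Pa / 4.36×10⁻³ Pa/m = 91829 m ≈ 91.8 km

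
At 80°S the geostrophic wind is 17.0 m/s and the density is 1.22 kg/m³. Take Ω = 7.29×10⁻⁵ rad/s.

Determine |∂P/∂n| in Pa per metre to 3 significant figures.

Coriolis parameter at 80°S:
f = 2Ω sin φ = 2 × 7.29×10⁻⁵ × sin 80° = 1.44×10⁻⁴ s⁻¹
Geostrophic balance rearranged: |∂P/∂n| = f ρ V_g
|∂P/∂n| = 1.44×10⁻⁴ × 1.22 × 17.0 = 2.98×10⁻³ Pa/m

2.98×10⁻³ Pa/m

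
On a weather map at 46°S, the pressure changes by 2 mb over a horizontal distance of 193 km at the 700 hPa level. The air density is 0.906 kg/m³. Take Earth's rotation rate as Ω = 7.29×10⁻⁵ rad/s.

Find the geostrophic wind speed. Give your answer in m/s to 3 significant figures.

10.9 m/s

Coriolis parameter at 46°S:
f = 2Ω sin φ = 2 × 7.29×10⁻⁵ × sin 46° = 1.05×10⁻⁴ s⁻¹
Pressure gradient: |∂P/∂n| = 200 Pa / 193000 m = 1.04×10⁻³ Pa/m
Geostrophic balance (pressure-gradient force = Coriolis force):
V_g = (1/(fρ)) |∂P/∂n| = 1.04×10⁻³ / (1.05×10⁻⁴ × 0.906) = 10.9 m/s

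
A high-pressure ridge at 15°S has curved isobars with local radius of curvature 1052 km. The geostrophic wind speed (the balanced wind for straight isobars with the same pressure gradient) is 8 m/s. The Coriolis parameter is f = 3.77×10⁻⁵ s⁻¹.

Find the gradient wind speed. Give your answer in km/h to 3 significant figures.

Around a high, pressure-gradient force acts outward with centrifugal, so Coriolis balances both:
fV = (1/ρ)|∂P/∂n| + V²/R  →  V² − fR·V + fR·V_g = 0
With fR = 3.77×10⁻⁵ × 1052×10³ m = 39.7 m/s:
V = [fR − √((fR)² − 4 fR V_g)]/2 = [39.7 − √(39.7² − 4×39.7×8)]/2 = 11.1 m/s
Supergeostrophic (V > V_g = 8 m/s), as expected around a high.
Converting: 11.1 m/s × 3.6 = 40.0 km/h

40.0 km/h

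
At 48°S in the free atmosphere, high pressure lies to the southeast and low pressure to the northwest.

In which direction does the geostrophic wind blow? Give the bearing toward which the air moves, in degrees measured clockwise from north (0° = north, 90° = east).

225°

The pressure-gradient force points toward the northwest (bearing 315°).
Geostrophic balance: in the Southern Hemisphere the Coriolis force deflects motion to the left, so the geostrophic wind blows 90° to the left of the pressure-gradient force (low pressure on the right).
Rotating 315° by 90° counterclockwise gives 225° — the wind blows toward the southwest.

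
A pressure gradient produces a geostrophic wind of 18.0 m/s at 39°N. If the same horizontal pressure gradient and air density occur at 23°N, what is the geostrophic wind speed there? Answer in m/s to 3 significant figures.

With the same pressure gradient and density, V_g ∝ 1/f ∝ 1/sin φ.
V₂ = V₁ · sin φ₁ / sin φ₂ = 18.0 × sin 39° / sin 23°
V₂ = 18.0 × 0.6293/0.3907 = 29.0 m/s

29.0 m/s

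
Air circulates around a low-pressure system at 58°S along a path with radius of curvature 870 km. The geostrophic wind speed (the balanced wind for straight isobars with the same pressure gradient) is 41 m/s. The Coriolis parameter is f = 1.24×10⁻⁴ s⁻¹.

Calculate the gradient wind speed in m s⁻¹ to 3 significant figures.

31.7 m s⁻¹

Around a low, centrifugal force acts outward with Coriolis, so pressure-gradient force balances both:
(1/ρ)|∂P/∂n| = fV + V²/R  →  V² + fR·V − fR·V_g = 0
With fR = 1.24×10⁻⁴ × 870×10³ m = 108 m/s:
V = [−fR + √((fR)² + 4 fR V_g)]/2 = [−108 + √(108² + 4×108×41)]/2 = 31.7 m/s
Subgeostrophic (V < V_g = 41 m/s), as expected around a low.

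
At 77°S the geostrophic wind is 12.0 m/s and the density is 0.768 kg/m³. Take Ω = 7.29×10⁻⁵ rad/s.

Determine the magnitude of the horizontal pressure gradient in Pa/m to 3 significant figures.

Coriolis parameter at 77°S:
f = 2Ω sin φ = 2 × 7.29×10⁻⁵ × sin 77° = 1.42×10⁻⁴ s⁻¹
Geostrophic balance rearranged: |∂P/∂n| = f ρ V_g
|∂P/∂n| = 1.42×10⁻⁴ × 0.768 × 12.0 = 1.31×10⁻³ Pa/m

1.31×10⁻³ Pa/m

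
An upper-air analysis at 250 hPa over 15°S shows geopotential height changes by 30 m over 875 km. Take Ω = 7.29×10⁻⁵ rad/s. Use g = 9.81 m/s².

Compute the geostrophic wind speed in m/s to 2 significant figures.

Coriolis parameter at 15°S:
f = 2Ω sin φ = 2 × 7.29×10⁻⁵ × sin 15° = 3.77×10⁻⁵ s⁻¹
Height gradient: |∂Z/∂n| = 30 m / 875000 m = 3.43×10⁻⁵
On a pressure surface, geostrophic balance gives V_g = (g/f)|∂Z/∂n|:
V_g = 9.81 × 3.43×10⁻⁵ / 3.77×10⁻⁵ = 8.91 m/s

8.9 m/s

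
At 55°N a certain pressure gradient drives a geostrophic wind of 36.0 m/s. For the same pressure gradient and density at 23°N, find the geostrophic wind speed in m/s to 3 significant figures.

With the same pressure gradient and density, V_g ∝ 1/f ∝ 1/sin φ.
V₂ = V₁ · sin φ₁ / sin φ₂ = 36.0 × sin 55° / sin 23°
V₂ = 36.0 × 0.8192/0.3907 = 75.5 m/s

75.5 m/s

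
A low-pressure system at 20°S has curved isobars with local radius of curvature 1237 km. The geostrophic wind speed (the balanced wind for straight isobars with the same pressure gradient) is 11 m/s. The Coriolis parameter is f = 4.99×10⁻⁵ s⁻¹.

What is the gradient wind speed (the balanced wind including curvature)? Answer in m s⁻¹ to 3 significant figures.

9.53 m s⁻¹

Around a low, centrifugal force acts outward with Coriolis, so pressure-gradient force balances both:
(1/ρ)|∂P/∂n| = fV + V²/R  →  V² + fR·V − fR·V_g = 0
With fR = 4.99×10⁻⁵ × 1237×10³ m = 61.7 m/s:
V = [−fR + √((fR)² + 4 fR V_g)]/2 = [−61.7 + √(61.7² + 4×61.7×11)]/2 = 9.53 m/s
Subgeostrophic (V < V_g = 11 m/s), as expected around a low.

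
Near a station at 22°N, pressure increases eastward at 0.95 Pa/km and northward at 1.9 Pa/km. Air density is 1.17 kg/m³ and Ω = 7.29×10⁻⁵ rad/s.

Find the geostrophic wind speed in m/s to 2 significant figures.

Coriolis parameter at 22°N:
f = 2Ω sin φ = 2 × 7.29×10⁻⁵ × sin 22° = 5.46×10⁻⁵ s⁻¹
Component geostrophic relations (x east, y north):
u_g = −(1/(fρ)) ∂P/∂y,  v_g = (1/(fρ)) ∂P/∂x
u_g = −(1.9×10⁻³)/(5.46×10⁻⁵ × 1.17) = −29.7 m/s;  v_g = (0.95×10⁻³)/(5.46×10⁻⁵ × 1.17) = 14.9 m/s
|V_g| = √(u_g² + v_g²) = 33.2 m/s

33 m/s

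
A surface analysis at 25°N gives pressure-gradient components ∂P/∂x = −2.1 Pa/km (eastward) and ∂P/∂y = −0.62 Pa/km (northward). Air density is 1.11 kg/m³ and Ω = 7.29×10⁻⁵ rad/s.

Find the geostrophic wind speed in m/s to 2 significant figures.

32 m/s

Coriolis parameter at 25°N:
f = 2Ω sin φ = 2 × 7.29×10⁻⁵ × sin 25° = 6.16×10⁻⁵ s⁻¹
Component geostrophic relations (x east, y north):
u_g = −(1/(fρ)) ∂P/∂y,  v_g = (1/(fρ)) ∂P/∂x
u_g = −(−0.62×10⁻³)/(6.16×10⁻⁵ × 1.11) = 9.06 m/s;  v_g = (−2.1×10⁻³)/(6.16×10⁻⁵ × 1.11) = −30.7 m/s
|V_g| = √(u_g² + v_g²) = 32.0 m/s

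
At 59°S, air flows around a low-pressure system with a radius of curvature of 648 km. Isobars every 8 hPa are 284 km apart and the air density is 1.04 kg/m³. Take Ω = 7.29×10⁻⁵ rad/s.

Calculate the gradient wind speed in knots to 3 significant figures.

Coriolis parameter at 59°S:
f = 2Ω sin φ = 2 × 7.29×10⁻⁵ × sin 59° = 1.25×10⁻⁴ s⁻¹
Pressure gradient: |∂P/∂n| = 800 Pa / 284000 m = 2.82×10⁻³ Pa/m
Geostrophic speed: V_g = |∂P/∂n|/(fρ) = 2.82×10⁻³/(1.25×10⁻⁴ × 1.04) = 21.7 m/s
Around a low, centrifugal force acts outward with Coriolis, so pressure-gradient force balances both:
(1/ρ)|∂P/∂n| = fV + V²/R  →  V² + fR·V − fR·V_g = 0
With fR = 1.25×10⁻⁴ × 648×10³ m = 81.0 m/s:
V = [−fR + √((fR)² + 4 fR V_g)]/2 = [−81.0 + √(81.0² + 4×81.0×21.7)]/2 = 17.8 m/s
Subgeostrophic (V < V_g = 21.7 m/s), as expected around a low.
Converting: 17.8 m/s × 1.944 = 34.5 knots

34.5 knots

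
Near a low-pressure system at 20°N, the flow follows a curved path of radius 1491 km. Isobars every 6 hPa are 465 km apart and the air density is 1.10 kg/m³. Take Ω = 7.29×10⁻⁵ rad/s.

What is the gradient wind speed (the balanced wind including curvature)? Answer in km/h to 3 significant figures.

Coriolis parameter at 20°N:
f = 2Ω sin φ = 2 × 7.29×10⁻⁵ × sin 20° = 4.99×10⁻⁵ s⁻¹
Pressure gradient: |∂P/∂n| = 600 Pa / 465000 m = 1.29×10⁻³ Pa/m
Geostrophic speed: V_g = |∂P/∂n|/(fρ) = 1.29×10⁻³/(4.99×10⁻⁵ × 1.10) = 23.5 m/s
Around a low, centrifugal force acts outward with Coriolis, so pressure-gradient force balances both:
(1/ρ)|∂P/∂n| = fV + V²/R  →  V² + fR·V − fR·V_g = 0
With fR = 4.99×10⁻⁵ × 1491×10³ m = 74.4 m/s:
V = [−fR + √((fR)² + 4 fR V_g)]/2 = [−74.4 + √(74.4² + 4×74.4×23.5)]/2 = 18.8 m/s
Subgeostrophic (V < V_g = 23.5 m/s), as expected around a low.
Converting: 18.8 m/s × 3.6 = 67.6 km/h

67.6 km/h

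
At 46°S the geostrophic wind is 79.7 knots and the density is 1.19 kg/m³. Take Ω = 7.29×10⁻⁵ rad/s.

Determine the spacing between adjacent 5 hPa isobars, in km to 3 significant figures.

Coriolis parameter at 46°S:
f = 2Ω sin φ = 2 × 7.29×10⁻⁵ × sin 46° = 1.05×10⁻⁴ s⁻¹
Wind speed in SI: 79.7 knots = 41.0 m/s
Geostrophic balance rearranged: |∂P/∂n| = f ρ V_g
|∂P/∂n| = 1.05×10⁻⁴ × 1.19 × 41.0 = 5.12×10⁻³ Pa/m
Isobar spacing: Δn = ΔP/|∂P/∂n| = 500 Pa / 5.12×10⁻³ Pa/m = 97709 m ≈ 97.7 km

97.7 km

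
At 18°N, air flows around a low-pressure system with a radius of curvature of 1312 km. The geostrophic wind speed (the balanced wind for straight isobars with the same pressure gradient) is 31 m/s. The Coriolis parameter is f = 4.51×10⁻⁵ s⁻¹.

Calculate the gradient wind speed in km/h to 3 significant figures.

Around a low, centrifugal force acts outward with Coriolis, so pressure-gradient force balances both:
(1/ρ)|∂P/∂n| = fV + V²/R  →  V² + fR·V − fR·V_g = 0
With fR = 4.51×10⁻⁵ × 1312×10³ m = 59.2 m/s:
V = [−fR + √((fR)² + 4 fR V_g)]/2 = [−59.2 + √(59.2² + 4×59.2×31)]/2 = 22.5 m/s
Subgeostrophic (V < V_g = 31 m/s), as expected around a low.
Converting: 22.5 m/s × 3.6 = 80.9 km/h

80.9 km/h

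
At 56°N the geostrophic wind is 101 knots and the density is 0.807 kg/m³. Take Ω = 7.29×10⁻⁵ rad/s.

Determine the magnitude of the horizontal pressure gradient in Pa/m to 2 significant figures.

Coriolis parameter at 56°N:
f = 2Ω sin φ = 2 × 7.29×10⁻⁵ × sin 56° = 1.21×10⁻⁴ s⁻¹
Wind speed in SI: 101 knots = 52.0 m/s
Geostrophic balance rearranged: |∂P/∂n| = f ρ V_g
|∂P/∂n| = 1.21×10⁻⁴ × 0.807 × 52.0 = 5.07×10⁻³ Pa/m

5.1×10⁻³ Pa/m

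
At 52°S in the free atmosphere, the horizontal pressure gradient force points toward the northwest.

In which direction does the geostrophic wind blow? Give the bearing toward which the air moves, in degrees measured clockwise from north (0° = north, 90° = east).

The pressure-gradient force points toward the northwest (bearing 315°).
Geostrophic balance: in the Southern Hemisphere the Coriolis force deflects motion to the left, so the geostrophic wind blows 90° to the left of the pressure-gradient force (low pressure on the right).
Rotating 315° by 90° counterclockwise gives 225° — the wind blows toward the southwest.

225°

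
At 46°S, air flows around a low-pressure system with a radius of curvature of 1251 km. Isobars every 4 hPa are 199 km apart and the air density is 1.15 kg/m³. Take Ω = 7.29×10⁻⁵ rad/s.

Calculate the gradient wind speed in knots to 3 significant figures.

29.1 knots

Coriolis parameter at 46°S:
f = 2Ω sin φ = 2 × 7.29×10⁻⁵ × sin 46° = 1.05×10⁻⁴ s⁻¹
Pressure gradient: |∂P/∂n| = 400 Pa / 199000 m = 2.01×10⁻³ Pa/m
Geostrophic speed: V_g = |∂P/∂n|/(fρ) = 2.01×10⁻³/(1.05×10⁻⁴ × 1.15) = 16.7 m/s
Around a low, centrifugal force acts outward with Coriolis, so pressure-gradient force balances both:
(1/ρ)|∂P/∂n| = fV + V²/R  →  V² + fR·V − fR·V_g = 0
With fR = 1.05×10⁻⁴ × 1251×10³ m = 131 m/s:
V = [−fR + √((fR)² + 4 fR V_g)]/2 = [−131 + √(131² + 4×131×16.7)]/2 = 15 m/s
Subgeostrophic (V < V_g = 16.7 m/s), as expected around a low.
Converting: 15 m/s × 1.944 = 29.1 knots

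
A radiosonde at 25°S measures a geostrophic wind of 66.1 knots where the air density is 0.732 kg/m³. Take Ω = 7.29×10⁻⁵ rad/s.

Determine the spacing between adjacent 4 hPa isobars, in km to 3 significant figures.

Coriolis parameter at 25°S:
f = 2Ω sin φ = 2 × 7.29×10⁻⁵ × sin 25° = 6.16×10⁻⁵ s⁻¹
Wind speed in SI: 66.1 knots = 34.0 m/s
Geostrophic balance rearranged: |∂P/∂n| = f ρ V_g
|∂P/∂n| = 6.16×10⁻⁵ × 0.732 × 34.0 = 1.53×10⁻³ Pa/m
Isobar spacing: Δn = ΔP/|∂P/∂n| = 400 Pa / 1.53×10⁻³ Pa/m = 260798 m ≈ 261 km

261 km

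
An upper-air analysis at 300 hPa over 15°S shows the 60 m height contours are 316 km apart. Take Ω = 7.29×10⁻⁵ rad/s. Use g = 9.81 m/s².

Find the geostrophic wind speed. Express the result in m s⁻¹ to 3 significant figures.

Coriolis parameter at 15°S:
f = 2Ω sin φ = 2 × 7.29×10⁻⁵ × sin 15° = 3.77×10⁻⁵ s⁻¹
Height gradient: |∂Z/∂n| = 60 m / 316000 m = 1.90×10⁻⁴
On a pressure surface, geostrophic balance gives V_g = (g/f)|∂Z/∂n|:
V_g = 9.81 × 1.90×10⁻⁴ / 3.77×10⁻⁵ = 49.4 m/s

49.4 m s⁻¹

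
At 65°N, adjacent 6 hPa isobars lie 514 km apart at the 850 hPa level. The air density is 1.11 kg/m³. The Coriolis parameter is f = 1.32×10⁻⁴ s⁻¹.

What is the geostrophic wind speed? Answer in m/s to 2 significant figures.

8.0 m/s

Pressure gradient: |∂P/∂n| = 600 Pa / 514000 m = 1.17×10⁻³ Pa/m
Geostrophic balance (pressure-gradient force = Coriolis force):
V_g = (1/(fρ)) |∂P/∂n| = 1.17×10⁻³ / (1.32×10⁻⁴ × 1.11) = 7.97 m/s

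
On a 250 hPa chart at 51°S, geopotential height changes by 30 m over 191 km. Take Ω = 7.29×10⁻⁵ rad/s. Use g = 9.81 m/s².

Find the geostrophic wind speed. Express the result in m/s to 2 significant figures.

14 m/s

Coriolis parameter at 51°S:
f = 2Ω sin φ = 2 × 7.29×10⁻⁵ × sin 51° = 1.13×10⁻⁴ s⁻¹
Height gradient: |∂Z/∂n| = 30 m / 191000 m = 1.57×10⁻⁴
On a pressure surface, geostrophic balance gives V_g = (g/f)|∂Z/∂n|:
V_g = 9.81 × 1.57×10⁻⁴ / 1.13×10⁻⁴ = 13.6 m/s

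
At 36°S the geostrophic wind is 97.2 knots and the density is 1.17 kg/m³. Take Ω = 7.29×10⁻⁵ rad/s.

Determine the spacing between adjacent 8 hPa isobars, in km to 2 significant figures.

Coriolis parameter at 36°S:
f = 2Ω sin φ = 2 × 7.29×10⁻⁵ × sin 36° = 8.57×10⁻⁵ s⁻¹
Wind speed in SI: 97.2 knots = 50.0 m/s
Geostrophic balance rearranged: |∂P/∂n| = f ρ V_g
|∂P/∂n| = 8.57×10⁻⁵ × 1.17 × 50.0 = 5.01×10⁻³ Pa/m
Isobar spacing: Δn = ΔP/|∂P/∂n| = 800 Pa / 5.01×10⁻³ Pa/m = 159560 m ≈ 160 km

160 km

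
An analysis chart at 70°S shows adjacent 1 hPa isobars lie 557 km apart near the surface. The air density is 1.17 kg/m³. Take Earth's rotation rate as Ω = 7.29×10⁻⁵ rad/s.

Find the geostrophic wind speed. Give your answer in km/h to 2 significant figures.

Coriolis parameter at 70°S:
f = 2Ω sin φ = 2 × 7.29×10⁻⁵ × sin 70° = 1.37×10⁻⁴ s⁻¹
Pressure gradient: |∂P/∂n| = 100 Pa / 557000 m = 1.80×10⁻⁴ Pa/m
Geostrophic balance (pressure-gradient force = Coriolis force):
V_g = (1/(fρ)) |∂P/∂n| = 1.80×10⁻⁴ / (1.37×10⁻⁴ × 1.17) = 1.12 m/s
Converting: 1.12 m/s × 3.6 = 4.0 km/h

4.0 km/h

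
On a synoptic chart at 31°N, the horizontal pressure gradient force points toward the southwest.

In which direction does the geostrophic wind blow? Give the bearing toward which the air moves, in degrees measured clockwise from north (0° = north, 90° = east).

315°

The pressure-gradient force points toward the southwest (bearing 225°).
Geostrophic balance: in the Northern Hemisphere the Coriolis force deflects motion to the right, so the geostrophic wind blows 90° to the right of the pressure-gradient force (low pressure on the left).
Rotating 225° by 90° clockwise gives 315° — the wind blows toward the northwest.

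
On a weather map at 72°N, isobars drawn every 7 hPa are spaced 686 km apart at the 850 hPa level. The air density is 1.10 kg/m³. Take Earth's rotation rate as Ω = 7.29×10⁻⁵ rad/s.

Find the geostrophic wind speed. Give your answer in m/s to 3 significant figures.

Coriolis parameter at 72°N:
f = 2Ω sin φ = 2 × 7.29×10⁻⁵ × sin 72° = 1.39×10⁻⁴ s⁻¹
Pressure gradient: |∂P/∂n| = 700 Pa / 686000 m = 1.02×10⁻³ Pa/m
Geostrophic balance (pressure-gradient force = Coriolis force):
V_g = (1/(fρ)) |∂P/∂n| = 1.02×10⁻³ / (1.39×10⁻⁴ × 1.10) = 6.69 m/s

6.69 m/s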